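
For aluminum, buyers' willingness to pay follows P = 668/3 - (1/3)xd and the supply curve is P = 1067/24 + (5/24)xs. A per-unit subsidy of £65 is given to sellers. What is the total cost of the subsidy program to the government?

Government cost = £29185

Pre-subsidy: 668/3 - (1/3)x = 1067/24 + (5/24)x gives x* = 329 and P* = 113.
With the subsidy, sellers receive Ps = Pb + 65 for each unit, where Pb is the price buyers pay.
On the curves, Pb = 668/3 - (1/3)x and Ps = 1067/24 + (5/24)x; the wedge Ps − Pb = 65 gives 1067/24 + (5/24)x − (668/3 - (1/3)x) = 65, so x' = 449.
Then Pb = 668/3 − (1/3)·449 = 73 and Ps = 1067/24 + (5/24)·449 = 138.
Government outlay = subsidy × quantity = 65 × 449 = 29185.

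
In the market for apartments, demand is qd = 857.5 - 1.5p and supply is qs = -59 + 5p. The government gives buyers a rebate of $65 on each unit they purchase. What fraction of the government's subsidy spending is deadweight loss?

Pre-subsidy: 857.5 - 1.5p = -59 + 5p gives p* = 141, q* = 646.
With the rebate, buyers effectively pay pb = ps − 65, where ps is the price sellers receive.
Demand in terms of ps becomes qd = 857.5 − 1.5(ps − 65) = 955 - 1.5ps. Setting this equal to supply: 955 - 1.5ps = -59 + 5ps, so ps = 156.
Buyers pay pb = 156 − 65 = 91; q' = -59 + 5·156 = 721.
ΔCS = ½(646 + 721)(141 − 91) = 34175; ΔPS = ½(646 + 721)(156 − 141) = 10252.5.
Government spending = 65 × 721 = 46865.
DWL = ½ × 65 × (721 − 646) = 2437.5; fraction = 2437.5 / 46865 = 75/1442.

DWL / government spending = 75/1442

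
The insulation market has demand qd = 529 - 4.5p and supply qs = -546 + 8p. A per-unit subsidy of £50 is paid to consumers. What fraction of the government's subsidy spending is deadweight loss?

Pre-subsidy: 529 - 4.5p = -546 + 8p gives p* = 86, q* = 142.
With the rebate, buyers effectively pay pb = ps − 50, where ps is the price sellers receive.
Demand in terms of ps becomes qd = 529 − 4.5(ps − 50) = 754 - 4.5ps. Setting this equal to supply: 754 - 4.5ps = -546 + 8ps, so ps = 104.
Buyers pay pb = 104 − 50 = 54; q' = -546 + 8·104 = 286.
ΔCS = ½(142 + 286)(86 − 54) = 6848; ΔPS = ½(142 + 286)(104 − 86) = 3852.
Government spending = 50 × 286 = 14300.
DWL = ½ × 50 × (286 − 142) = 3600; fraction = 3600 / 14300 = 36/143.

DWL / government spending = 36/143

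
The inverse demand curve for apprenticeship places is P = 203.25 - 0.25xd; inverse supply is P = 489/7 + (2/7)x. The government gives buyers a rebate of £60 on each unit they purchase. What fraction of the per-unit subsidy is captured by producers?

Producer share = 8/15

Pre-subsidy: 203.25 - 0.25x = 489/7 + (2/7)x gives x* = 249 and P* = 141.
With the rebate, buyers effectively pay Pb = Ps − 60, where Ps is the price sellers receive.
On the curves, Pb = 203.25 - 0.25x and Ps = 489/7 + (2/7)x; the wedge Ps − Pb = 60 gives 489/7 + (2/7)x − (203.25 - 0.25x) = 60, so x' = 361.
Then Pb = 203.25 − 0.25·361 = 113 and Ps = 489/7 + (2/7)·361 = 173.
Buyers' price falls by P* − Pb = 141 − 113 = 28; sellers' price rises by Ps − P* = 173 − 141 = 32.
So producers capture 32/60 = 8/15 of each unit of subsidy.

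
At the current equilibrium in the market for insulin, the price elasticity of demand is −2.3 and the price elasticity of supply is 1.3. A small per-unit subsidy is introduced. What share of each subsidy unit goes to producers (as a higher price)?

For a small subsidy around the equilibrium, the benefit split depends on the relative slopes, which at a point are proportional to the elasticities.
Buyer share = εs/(εs + |εd|) = 1.3/(1.3 + 2.3) = 13/36; seller share = |εd|/(εs + |εd|) = 23/36.
So producers capture 23/36 of the subsidy.

Producer share = 23/36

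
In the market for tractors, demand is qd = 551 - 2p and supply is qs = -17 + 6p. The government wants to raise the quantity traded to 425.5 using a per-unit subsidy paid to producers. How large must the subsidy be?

At q = 425.5, invert demand for the buyer price: pb = (551 − 425.5)/2 = 62.75; invert supply for the seller price: ps = (425.5 − (-17))/6 = 73.75.
The subsidy must fill the gap: s = ps − pb = 73.75 − 62.75 = 11.

Required subsidy s = 11 per unit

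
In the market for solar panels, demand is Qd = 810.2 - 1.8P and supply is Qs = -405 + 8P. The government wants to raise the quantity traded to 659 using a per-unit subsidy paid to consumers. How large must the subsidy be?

Required subsidy s = 49 per unit

At Q = 659, invert demand for the buyer price: Pb = (810.2 − 659)/1.8 = 84; invert supply for the seller price: Ps = (659 − (-405))/8 = 133.
The subsidy must fill the gap: s = Ps − Pb = 133 − 84 = 49.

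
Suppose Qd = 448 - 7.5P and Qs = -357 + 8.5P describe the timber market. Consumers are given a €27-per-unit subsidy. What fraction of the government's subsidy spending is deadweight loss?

Pre-subsidy: 448 - 7.5P = -357 + 8.5P gives P* = 50.3125, Q* = 70.65625.
With the rebate, buyers effectively pay Pb = Ps − 27, where Ps is the price sellers receive.
Demand in terms of Ps becomes Qd = 448 − 7.5(Ps − 27) = 650.5 - 7.5Ps. Setting this equal to supply: 650.5 - 7.5Ps = -357 + 8.5Ps, so Ps = 62.96875.
Buyers pay Pb = 62.96875 − 27 = 35.96875; Q' = -357 + 8.5·62.96875 = 178.234375.
ΔCS = ½(70.65625 + 178.234375)(50.3125 − 35.96875) = 1785.012451171875; ΔPS = ½(70.65625 + 178.234375)(62.96875 − 50.3125) = 1575.010986328125.
Government spending = 27 × 178.234375 = 4812.328125.
DWL = ½ × 27 × (178.234375 − 70.65625) = 1452.3046875; fraction = 1452.3046875 / 4812.328125 = 405/1342.

DWL / government spending = 405/1342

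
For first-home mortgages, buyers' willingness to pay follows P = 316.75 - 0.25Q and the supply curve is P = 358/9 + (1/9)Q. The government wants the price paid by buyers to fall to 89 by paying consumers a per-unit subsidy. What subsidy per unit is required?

Required subsidy s = 52 per unit

At a buyer price of 89, quantity demanded is 1267 − 4·89 = 911.
Sellers supply 911 only when they receive Ps = 358/9 + (1/9)·911 = 141.
s = Ps − Pb = 141 − 89 = 52.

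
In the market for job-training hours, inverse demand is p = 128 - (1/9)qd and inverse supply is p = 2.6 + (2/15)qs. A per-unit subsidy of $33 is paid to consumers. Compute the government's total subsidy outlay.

Government cost = $21384

Pre-subsidy: 128 - (1/9)q = 2.6 + (2/15)q gives q* = 513 and p* = 71.
With the rebate, buyers effectively pay pb = ps − 33, where ps is the price sellers receive.
On the curves, pb = 128 - (1/9)q and ps = 2.6 + (2/15)q; the wedge ps − pb = 33 gives 2.6 + (2/15)q − (128 - (1/9)q) = 33, so q' = 648.
Then pb = 128 − (1/9)·648 = 56 and ps = 2.6 + (2/15)·648 = 89.
Government outlay = subsidy × quantity = 33 × 648 = 21384.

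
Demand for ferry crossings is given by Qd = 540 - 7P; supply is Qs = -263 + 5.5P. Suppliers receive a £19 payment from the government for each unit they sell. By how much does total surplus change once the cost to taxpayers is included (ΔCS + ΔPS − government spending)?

Pre-subsidy: 540 - 7P = -263 + 5.5P gives P* = 64.24, Q* = 90.32.
With the subsidy, sellers receive Ps = Pb + 19 for each unit, where Pb is the price buyers pay.
Supply in terms of Pb becomes Qs = -263 + 5.5(Pb + 19) = -158.5 + 5.5Pb. Setting this equal to demand: 540 - 7Pb = -158.5 + 5.5Pb, so Pb = 55.88.
Sellers receive Ps = 55.88 + 19 = 74.88; Q' = 540 − 7·55.88 = 148.84.
ΔCS = ½(90.32 + 148.84)(64.24 − 55.88) = 999.6888; ΔPS = ½(90.32 + 148.84)(74.88 − 64.24) = 1272.3312.
Government spending = 19 × 148.84 = 2827.96.
Net change = 999.6888 + 1272.3312 − 2827.96 = -555.94. The loss equals the DWL triangle ½·19·58.52.

Net change in total surplus = -£555.94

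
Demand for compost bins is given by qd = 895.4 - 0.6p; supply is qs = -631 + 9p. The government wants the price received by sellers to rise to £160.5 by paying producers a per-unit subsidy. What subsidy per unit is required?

Required subsidy s = £24 per unit

At a seller price of 160.5, quantity supplied is -631 + 9·160.5 = 813.5.
Buyers absorb 813.5 only when they pay pb with 895.4 − 0.6·pb = 813.5, i.e. pb = 136.5.
s = ps − pb = 160.5 − 136.5 = 24.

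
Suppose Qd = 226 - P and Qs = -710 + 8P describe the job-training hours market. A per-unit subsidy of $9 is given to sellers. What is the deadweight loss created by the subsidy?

Pre-subsidy: 226 - P = -710 + 8P gives P* = 104, Q* = 122.
With the subsidy, sellers receive Ps = Pb + 9 for each unit, where Pb is the price buyers pay.
Supply in terms of Pb becomes Qs = -710 + 8(Pb + 9) = -638 + 8Pb. Setting this equal to demand: 226 - Pb = -638 + 8Pb, so Pb = 96.
Sellers receive Ps = 96 + 9 = 105; Q' = 226 − 1·96 = 130.
The subsidy expands output by 130 − 122 = 8 past the efficient level; on those units the gap between marginal cost and willingness to pay runs from 0 up to 9.
DWL = ½ × 9 × 8 = 36.

Deadweight loss = $36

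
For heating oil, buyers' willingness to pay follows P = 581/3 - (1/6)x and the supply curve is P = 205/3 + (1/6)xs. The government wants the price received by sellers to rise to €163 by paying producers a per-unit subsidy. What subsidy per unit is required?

Required subsidy s = €64 per unit

At a seller price of 163, quantity supplied is -410 + 6·163 = 568.
Buyers absorb 568 only when they pay Pb = 581/3 − (1/6)·568 = 99.
s = Ps − Pb = 163 − 99 = 64.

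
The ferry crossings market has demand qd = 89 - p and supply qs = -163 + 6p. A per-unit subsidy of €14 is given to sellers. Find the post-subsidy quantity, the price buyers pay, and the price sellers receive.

Pre-subsidy: 89 - p = -163 + 6p gives p* = 36, q* = 53.
With the subsidy, sellers receive ps = pb + 14 for each unit, where pb is the price buyers pay.
Supply in terms of pb becomes qs = -163 + 6(pb + 14) = -79 + 6pb. Setting this equal to demand: 89 - pb = -79 + 6pb, so pb = 24.
Sellers receive ps = 24 + 14 = 38; q' = 89 − 1·24 = 65.

q' = 65; buyers pay €24; sellers receive €38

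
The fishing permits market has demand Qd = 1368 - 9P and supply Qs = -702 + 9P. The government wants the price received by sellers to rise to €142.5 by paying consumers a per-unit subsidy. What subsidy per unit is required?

At a seller price of 142.5, quantity supplied is -702 + 9·142.5 = 580.5.
Buyers absorb 580.5 only when they pay Pb with 1368 − 9·Pb = 580.5, i.e. Pb = 87.5.
s = Ps − Pb = 142.5 − 87.5 = 55.

Required subsidy s = €55 per unit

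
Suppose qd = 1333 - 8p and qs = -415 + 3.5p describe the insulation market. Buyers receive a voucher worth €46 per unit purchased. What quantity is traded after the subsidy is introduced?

q' = 229

Pre-subsidy: 1333 - 8p = -415 + 3.5p gives p* = 152, q* = 117.
With the rebate, buyers effectively pay pb = ps − 46, where ps is the price sellers receive.
Demand in terms of ps becomes qd = 1333 − 8(ps − 46) = 1701 - 8ps. Setting this equal to supply: 1701 - 8ps = -415 + 3.5ps, so ps = 184.
Buyers pay pb = 184 − 46 = 138; q' = -415 + 3.5·184 = 229.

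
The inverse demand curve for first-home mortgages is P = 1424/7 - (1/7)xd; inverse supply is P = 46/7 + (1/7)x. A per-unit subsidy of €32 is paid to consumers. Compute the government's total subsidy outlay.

Government cost = €25632

Pre-subsidy: 1424/7 - (1/7)x = 46/7 + (1/7)x gives x* = 689 and P* = 105.
With the rebate, buyers effectively pay Pb = Ps − 32, where Ps is the price sellers receive.
On the curves, Pb = 1424/7 - (1/7)x and Ps = 46/7 + (1/7)x; the wedge Ps − Pb = 32 gives 46/7 + (1/7)x − (1424/7 - (1/7)x) = 32, so x' = 801.
Then Pb = 1424/7 − (1/7)·801 = 89 and Ps = 46/7 + (1/7)·801 = 121.
Government outlay = subsidy × quantity = 32 × 801 = 25632.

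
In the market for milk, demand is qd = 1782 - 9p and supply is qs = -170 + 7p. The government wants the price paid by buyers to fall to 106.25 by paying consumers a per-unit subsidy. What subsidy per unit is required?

At a buyer price of 106.25, quantity demanded is 1782 − 9·106.25 = 825.75.
Sellers supply 825.75 only when they receive ps with -170 + 7·ps = 825.75, i.e. ps = 142.25.
s = ps − pb = 142.25 − 106.25 = 36.

Required subsidy s = 36 per unit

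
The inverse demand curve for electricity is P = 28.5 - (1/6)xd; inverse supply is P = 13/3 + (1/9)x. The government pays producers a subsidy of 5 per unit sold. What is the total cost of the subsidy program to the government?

Government cost = 525

Pre-subsidy: 28.5 - (1/6)x = 13/3 + (1/9)x gives x* = 87 and P* = 14.
With the subsidy, sellers receive Ps = Pb + 5 for each unit, where Pb is the price buyers pay.
On the curves, Pb = 28.5 - (1/6)x and Ps = 13/3 + (1/9)x; the wedge Ps − Pb = 5 gives 13/3 + (1/9)x − (28.5 - (1/6)x) = 5, so x' = 105.
Then Pb = 28.5 − (1/6)·105 = 11 and Ps = 13/3 + (1/9)·105 = 16.
Government outlay = subsidy × quantity = 5 × 105 = 525.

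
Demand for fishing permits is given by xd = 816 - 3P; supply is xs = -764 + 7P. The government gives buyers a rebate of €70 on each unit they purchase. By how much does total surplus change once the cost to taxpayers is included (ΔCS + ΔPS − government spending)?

Net change in total surplus = -€5145

Pre-subsidy: 816 - 3P = -764 + 7P gives P* = 158, x* = 342.
With the rebate, buyers effectively pay Pb = Ps − 70, where Ps is the price sellers receive.
Demand in terms of Ps becomes xd = 816 − 3(Ps − 70) = 1026 - 3Ps. Setting this equal to supply: 1026 - 3Ps = -764 + 7Ps, so Ps = 179.
Buyers pay Pb = 179 − 70 = 109; x' = -764 + 7·179 = 489.
ΔCS = ½(342 + 489)(158 − 109) = 20359.5; ΔPS = ½(342 + 489)(179 − 158) = 8725.5.
Government spending = 70 × 489 = 34230.
Net change = 20359.5 + 8725.5 − 34230 = -5145. The loss equals the DWL triangle ½·70·147.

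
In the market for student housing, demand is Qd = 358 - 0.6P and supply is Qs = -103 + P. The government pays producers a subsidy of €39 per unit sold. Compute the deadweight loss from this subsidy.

Pre-subsidy: 358 - 0.6P = -103 + P gives P* = 288.125, Q* = 185.125.
With the subsidy, sellers receive Ps = Pb + 39 for each unit, where Pb is the price buyers pay.
Supply in terms of Pb becomes Qs = -103 + 1(Pb + 39) = -64 + Pb. Setting this equal to demand: 358 - 0.6Pb = -64 + Pb, so Pb = 263.75.
Sellers receive Ps = 263.75 + 39 = 302.75; Q' = 358 − 0.6·263.75 = 199.75.
The subsidy expands output by 199.75 − 185.125 = 14.625 past the efficient level; on those units the gap between marginal cost and willingness to pay runs from 0 up to 39.
DWL = ½ × 39 × 14.625 = 285.1875.

Deadweight loss = €285.1875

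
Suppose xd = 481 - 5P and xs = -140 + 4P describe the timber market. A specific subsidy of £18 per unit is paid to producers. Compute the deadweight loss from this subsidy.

Deadweight loss = £360

Pre-subsidy: 481 - 5P = -140 + 4P gives P* = 69, x* = 136.
With the subsidy, sellers receive Ps = Pb + 18 for each unit, where Pb is the price buyers pay.
Supply in terms of Pb becomes xs = -140 + 4(Pb + 18) = -68 + 4Pb. Setting this equal to demand: 481 - 5Pb = -68 + 4Pb, so Pb = 61.
Sellers receive Ps = 61 + 18 = 79; x' = 481 − 5·61 = 176.
The subsidy expands output by 176 − 136 = 40 past the efficient level; on those units the gap between marginal cost and willingness to pay runs from 0 up to 18.
DWL = ½ × 18 × 40 = 360.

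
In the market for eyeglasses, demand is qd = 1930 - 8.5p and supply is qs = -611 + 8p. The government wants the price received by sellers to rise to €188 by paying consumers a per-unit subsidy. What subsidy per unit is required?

Required subsidy s = €66 per unit

At a seller price of 188, quantity supplied is -611 + 8·188 = 893.
Buyers absorb 893 only when they pay pb with 1930 − 8.5·pb = 893, i.e. pb = 122.
s = ps − pb = 188 − 122 = 66.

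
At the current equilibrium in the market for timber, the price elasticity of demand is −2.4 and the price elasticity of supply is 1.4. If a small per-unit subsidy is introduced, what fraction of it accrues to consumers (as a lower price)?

For a small subsidy around the equilibrium, the benefit split depends on the relative slopes, which at a point are proportional to the elasticities.
Buyer share = εs/(εs + |εd|) = 1.4/(1.4 + 2.4) = 7/19; seller share = |εd|/(εs + |εd|) = 12/19.

Consumer share = 7/19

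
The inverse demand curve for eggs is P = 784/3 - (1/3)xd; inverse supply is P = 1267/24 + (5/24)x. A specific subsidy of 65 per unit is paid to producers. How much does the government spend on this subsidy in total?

Pre-subsidy: 784/3 - (1/3)x = 1267/24 + (5/24)x gives x* = 385 and P* = 133.
With the subsidy, sellers receive Ps = Pb + 65 for each unit, where Pb is the price buyers pay.
On the curves, Pb = 784/3 - (1/3)x and Ps = 1267/24 + (5/24)x; the wedge Ps − Pb = 65 gives 1267/24 + (5/24)x − (784/3 - (1/3)x) = 65, so x' = 505.
Then Pb = 784/3 − (1/3)·505 = 93 and Ps = 1267/24 + (5/24)·505 = 158.
Government outlay = subsidy × quantity = 65 × 505 = 32825.

Government cost = 32825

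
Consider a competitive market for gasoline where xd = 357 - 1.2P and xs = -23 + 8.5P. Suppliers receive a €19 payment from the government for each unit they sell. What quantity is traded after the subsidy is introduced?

x' = 32007/97

Pre-subsidy: 357 - 1.2P = -23 + 8.5P gives P* = 3800/97, x* = 30069/97.
With the subsidy, sellers receive Ps = Pb + 19 for each unit, where Pb is the price buyers pay.
Supply in terms of Pb becomes xs = -23 + 8.5(Pb + 19) = 138.5 + 8.5Pb. Setting this equal to demand: 357 - 1.2Pb = 138.5 + 8.5Pb, so Pb = 2185/97.
Sellers receive Ps = 2185/97 + 19 = 4028/97; x' = 357 − 1.2·(2185/97) = 32007/97.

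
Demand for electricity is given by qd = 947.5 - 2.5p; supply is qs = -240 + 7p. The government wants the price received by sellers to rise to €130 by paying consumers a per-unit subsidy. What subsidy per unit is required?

At a seller price of 130, quantity supplied is -240 + 7·130 = 670.
Buyers absorb 670 only when they pay pb with 947.5 − 2.5·pb = 670, i.e. pb = 111.
s = ps − pb = 130 − 111 = 19.

Required subsidy s = €19 per unit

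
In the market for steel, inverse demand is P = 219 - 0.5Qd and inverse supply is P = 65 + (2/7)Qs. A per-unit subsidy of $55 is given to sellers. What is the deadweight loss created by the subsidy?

Deadweight loss = $1925

Pre-subsidy: 219 - 0.5Q = 65 + (2/7)Q gives Q* = 196 and P* = 121.
With the subsidy, sellers receive Ps = Pb + 55 for each unit, where Pb is the price buyers pay.
On the curves, Pb = 219 - 0.5Q and Ps = 65 + (2/7)Q; the wedge Ps − Pb = 55 gives 65 + (2/7)Q − (219 - 0.5Q) = 55, so Q' = 266.
Then Pb = 219 − 0.5·266 = 86 and Ps = 65 + (2/7)·266 = 141.
The subsidy expands output by 266 − 196 = 70 past the efficient level; on those units the gap between marginal cost and willingness to pay runs from 0 up to 55.
DWL = ½ × 55 × 70 = 1925.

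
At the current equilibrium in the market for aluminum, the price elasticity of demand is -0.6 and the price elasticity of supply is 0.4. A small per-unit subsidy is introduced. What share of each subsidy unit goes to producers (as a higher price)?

Producer share = 0.6

For a small subsidy around the equilibrium, the benefit split depends on the relative slopes, which at a point are proportional to the elasticities.
Buyer share = εs/(εs + |εd|) = 0.4/(0.4 + 0.6) = 0.4; seller share = |εd|/(εs + |εd|) = 0.6.
So producers capture 0.6 of the subsidy.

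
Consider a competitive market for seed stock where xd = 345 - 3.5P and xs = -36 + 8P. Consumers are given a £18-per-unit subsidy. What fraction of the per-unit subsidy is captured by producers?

Producer share = 7/23

Pre-subsidy: 345 - 3.5P = -36 + 8P gives P* = 762/23, x* = 5268/23.
With the rebate, buyers effectively pay Pb = Ps − 18, where Ps is the price sellers receive.
Demand in terms of Ps becomes xd = 345 − 3.5(Ps − 18) = 408 - 3.5Ps. Setting this equal to supply: 408 - 3.5Ps = -36 + 8Ps, so Ps = 888/23.
Buyers pay Pb = 888/23 − 18 = 474/23; x' = -36 + 8·(888/23) = 6276/23.
Buyers' price falls by P* − Pb = 762/23 − 474/23 = 288/23; sellers' price rises by Ps − P* = 888/23 − 762/23 = 126/23.
So producers capture (126/23)/18 = 7/23 of each unit of subsidy.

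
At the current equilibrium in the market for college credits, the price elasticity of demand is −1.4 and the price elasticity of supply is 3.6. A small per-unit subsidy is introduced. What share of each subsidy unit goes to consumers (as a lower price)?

Consumer share = 0.72

For a small subsidy around the equilibrium, the benefit split depends on the relative slopes, which at a point are proportional to the elasticities.
Buyer share = εs/(εs + |εd|) = 3.6/(3.6 + 1.4) = 0.72; seller share = |εd|/(εs + |εd|) = 0.28.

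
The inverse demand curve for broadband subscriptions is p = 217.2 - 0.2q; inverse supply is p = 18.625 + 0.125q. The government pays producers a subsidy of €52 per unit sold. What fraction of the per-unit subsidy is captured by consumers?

Pre-subsidy: 217.2 - 0.2q = 18.625 + 0.125q gives q* = 611 and p* = 95.
With the subsidy, sellers receive ps = pb + 52 for each unit, where pb is the price buyers pay.
On the curves, pb = 217.2 - 0.2q and ps = 18.625 + 0.125q; the wedge ps − pb = 52 gives 18.625 + 0.125q − (217.2 - 0.2q) = 52, so q' = 771.
Then pb = 217.2 − 0.2·771 = 63 and ps = 18.625 + 0.125·771 = 115.
Buyers' price falls by p* − pb = 95 − 63 = 32; sellers' price rises by ps − p* = 115 − 95 = 20.
So consumers capture 32/52 = 8/13 of each unit of subsidy.

Consumer share = 8/13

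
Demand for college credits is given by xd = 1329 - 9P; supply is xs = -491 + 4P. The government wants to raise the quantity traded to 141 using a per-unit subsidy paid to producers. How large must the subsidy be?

At x = 141, invert demand for the buyer price: Pb = (1329 − 141)/9 = 132; invert supply for the seller price: Ps = (141 − (-491))/4 = 158.
The subsidy must fill the gap: s = Ps − Pb = 158 − 132 = 26.

Required subsidy s = 26 per unit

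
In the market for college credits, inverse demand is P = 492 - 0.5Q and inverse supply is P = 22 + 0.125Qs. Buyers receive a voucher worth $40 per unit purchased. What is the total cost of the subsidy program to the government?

Government cost = $32640

Pre-subsidy: 492 - 0.5Q = 22 + 0.125Q gives Q* = 752 and P* = 116.
With the rebate, buyers effectively pay Pb = Ps − 40, where Ps is the price sellers receive.
On the curves, Pb = 492 - 0.5Q and Ps = 22 + 0.125Q; the wedge Ps − Pb = 40 gives 22 + 0.125Q − (492 - 0.5Q) = 40, so Q' = 816.
Then Pb = 492 − 0.5·816 = 84 and Ps = 22 + 0.125·816 = 124.
Government outlay = subsidy × quantity = 40 × 816 = 32640.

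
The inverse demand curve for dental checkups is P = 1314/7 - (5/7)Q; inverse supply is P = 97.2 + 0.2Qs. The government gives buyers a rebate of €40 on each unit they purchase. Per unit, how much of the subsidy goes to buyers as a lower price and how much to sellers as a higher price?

Pre-subsidy: 1314/7 - (5/7)Q = 97.2 + 0.2Q gives Q* = 99 and P* = 117.
With the rebate, buyers effectively pay Pb = Ps − 40, where Ps is the price sellers receive.
On the curves, Pb = 1314/7 - (5/7)Q and Ps = 97.2 + 0.2Q; the wedge Ps − Pb = 40 gives 97.2 + 0.2Q − (1314/7 - (5/7)Q) = 40, so Q' = 142.75.
Then Pb = 1314/7 − (5/7)·142.75 = 85.75 and Ps = 97.2 + 0.2·142.75 = 125.75.
Buyers' price falls by P* − Pb = 117 − 85.75 = 31.25; sellers' price rises by Ps − P* = 125.75 − 117 = 8.75.

Buyers gain €31.25 per unit; sellers gain €8.75 per unit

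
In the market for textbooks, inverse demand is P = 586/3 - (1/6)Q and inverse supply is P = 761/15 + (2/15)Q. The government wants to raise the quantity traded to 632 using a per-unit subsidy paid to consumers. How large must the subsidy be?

At Q = 632, from the demand curve buyers pay Pb = 586/3 − (1/6)·632 = 90; from the supply curve sellers need Ps = 761/15 + (2/15)·632 = 135.
The subsidy must fill the gap: s = Ps − Pb = 135 − 90 = 45.

Required subsidy s = 45 per unit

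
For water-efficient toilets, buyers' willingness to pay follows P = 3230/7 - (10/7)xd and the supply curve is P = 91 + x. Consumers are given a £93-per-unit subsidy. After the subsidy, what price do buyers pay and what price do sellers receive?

Buyers pay 3210/17; sellers receive 4791/17

Pre-subsidy: 3230/7 - (10/7)x = 91 + x gives x* = 2593/17 and P* = 4140/17.
With the rebate, buyers effectively pay Pb = Ps − 93, where Ps is the price sellers receive.
On the curves, Pb = 3230/7 - (10/7)x and Ps = 91 + x; the wedge Ps − Pb = 93 gives 91 + x − (3230/7 - (10/7)x) = 93, so x' = 3244/17.
Then Pb = 3230/7 − (10/7)·(3244/17) = 3210/17 and Ps = 91 + 1·(3244/17) = 4791/17.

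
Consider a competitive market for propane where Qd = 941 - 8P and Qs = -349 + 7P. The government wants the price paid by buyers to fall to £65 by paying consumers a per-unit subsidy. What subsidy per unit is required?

Required subsidy s = £45 per unit

At a buyer price of 65, quantity demanded is 941 − 8·65 = 421.
Sellers supply 421 only when they receive Ps with -349 + 7·Ps = 421, i.e. Ps = 110.
s = Ps − Pb = 110 − 65 = 45.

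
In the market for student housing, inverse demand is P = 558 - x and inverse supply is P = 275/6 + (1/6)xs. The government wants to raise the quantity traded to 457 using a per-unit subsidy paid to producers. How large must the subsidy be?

Required subsidy s = 21 per unit

At x = 457, from the demand curve buyers pay Pb = 558 − 1·457 = 101; from the supply curve sellers need Ps = 275/6 + (1/6)·457 = 122.
The subsidy must fill the gap: s = Ps − Pb = 122 − 101 = 21.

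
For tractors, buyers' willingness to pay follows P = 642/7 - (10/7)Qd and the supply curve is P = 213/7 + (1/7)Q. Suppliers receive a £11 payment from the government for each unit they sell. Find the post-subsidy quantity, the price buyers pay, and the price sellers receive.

Q' = 46; buyers pay £26; sellers receive £37

Pre-subsidy: 642/7 - (10/7)Q = 213/7 + (1/7)Q gives Q* = 39 and P* = 36.
With the subsidy, sellers receive Ps = Pb + 11 for each unit, where Pb is the price buyers pay.
On the curves, Pb = 642/7 - (10/7)Q and Ps = 213/7 + (1/7)Q; the wedge Ps − Pb = 11 gives 213/7 + (1/7)Q − (642/7 - (10/7)Q) = 11, so Q' = 46.
Then Pb = 642/7 − (10/7)·46 = 26 and Ps = 213/7 + (1/7)·46 = 37.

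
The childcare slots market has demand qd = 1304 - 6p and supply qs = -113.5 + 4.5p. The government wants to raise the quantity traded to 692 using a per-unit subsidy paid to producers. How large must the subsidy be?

Required subsidy s = 77 per unit

At q = 692, invert demand for the buyer price: pb = (1304 − 692)/6 = 102; invert supply for the seller price: ps = (692 − (-113.5))/4.5 = 179.
The subsidy must fill the gap: s = ps − pb = 179 − 102 = 77.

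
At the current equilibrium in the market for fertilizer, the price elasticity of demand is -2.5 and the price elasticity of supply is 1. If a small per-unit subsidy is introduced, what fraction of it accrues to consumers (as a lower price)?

Consumer share = 2/7

For a small subsidy around the equilibrium, the benefit split depends on the relative slopes, which at a point are proportional to the elasticities.
Buyer share = εs/(εs + |εd|) = 1/(1 + 2.5) = 2/7; seller share = |εd|/(εs + |εd|) = 5/7.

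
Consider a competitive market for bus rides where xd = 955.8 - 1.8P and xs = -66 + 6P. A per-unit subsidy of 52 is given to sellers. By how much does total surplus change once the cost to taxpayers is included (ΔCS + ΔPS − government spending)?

Pre-subsidy: 955.8 - 1.8P = -66 + 6P gives P* = 131, x* = 720.
With the subsidy, sellers receive Ps = Pb + 52 for each unit, where Pb is the price buyers pay.
Supply in terms of Pb becomes xs = -66 + 6(Pb + 52) = 246 + 6Pb. Setting this equal to demand: 955.8 - 1.8Pb = 246 + 6Pb, so Pb = 91.
Sellers receive Ps = 91 + 52 = 143; x' = 955.8 − 1.8·91 = 792.
ΔCS = ½(720 + 792)(131 − 91) = 30240; ΔPS = ½(720 + 792)(143 − 131) = 9072.
Government spending = 52 × 792 = 41184.
Net change = 30240 + 9072 − 41184 = -1872. The loss equals the DWL triangle ½·52·72.

Net change in total surplus = -1872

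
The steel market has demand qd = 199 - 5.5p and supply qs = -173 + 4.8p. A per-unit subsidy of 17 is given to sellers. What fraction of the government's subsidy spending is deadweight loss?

Pre-subsidy: 199 - 5.5p = -173 + 4.8p gives p* = 3720/103, q* = 37/103.
With the subsidy, sellers receive ps = pb + 17 for each unit, where pb is the price buyers pay.
Supply in terms of pb becomes qs = -173 + 4.8(pb + 17) = -91.4 + 4.8pb. Setting this equal to demand: 199 - 5.5pb = -91.4 + 4.8pb, so pb = 2904/103.
Sellers receive ps = 2904/103 + 17 = 4655/103; q' = 199 − 5.5·(2904/103) = 4525/103.
ΔCS = ½(37/103 + 4525/103)(3720/103 − 2904/103) = 1861296/10609; ΔPS = ½(37/103 + 4525/103)(4655/103 − 3720/103) = 2132735/10609.
Government spending = 17 × 4525/103 = 76925/103.
DWL = ½ × 17 × (4525/103 − 37/103) = 38148/103; fraction = (38148/103) / (76925/103) = 2244/4525.

DWL / government spending = 2244/4525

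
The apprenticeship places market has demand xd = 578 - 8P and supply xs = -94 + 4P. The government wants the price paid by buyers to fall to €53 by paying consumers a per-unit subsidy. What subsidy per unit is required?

Required subsidy s = €9 per unit

At a buyer price of 53, quantity demanded is 578 − 8·53 = 154.
Sellers supply 154 only when they receive Ps with -94 + 4·Ps = 154, i.e. Ps = 62.
s = Ps − Pb = 62 − 53 = 9.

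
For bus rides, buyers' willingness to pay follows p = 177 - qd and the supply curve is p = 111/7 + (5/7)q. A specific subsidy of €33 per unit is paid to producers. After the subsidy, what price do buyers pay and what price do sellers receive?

Pre-subsidy: 177 - q = 111/7 + (5/7)q gives q* = 94 and p* = 83.
With the subsidy, sellers receive ps = pb + 33 for each unit, where pb is the price buyers pay.
On the curves, pb = 177 - q and ps = 111/7 + (5/7)q; the wedge ps − pb = 33 gives 111/7 + (5/7)q − (177 - q) = 33, so q' = 113.25.
Then pb = 177 − 1·113.25 = 63.75 and ps = 111/7 + (5/7)·113.25 = 96.75.

Buyers pay €63.75; sellers receive €96.75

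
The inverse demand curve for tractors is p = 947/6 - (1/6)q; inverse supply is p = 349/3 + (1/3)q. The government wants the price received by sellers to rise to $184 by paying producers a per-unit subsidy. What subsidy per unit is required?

At a seller price of 184, quantity supplied is -349 + 3·184 = 203.
Buyers absorb 203 only when they pay pb = 947/6 − (1/6)·203 = 124.
s = ps − pb = 184 − 124 = 60.

Required subsidy s = $60 per unit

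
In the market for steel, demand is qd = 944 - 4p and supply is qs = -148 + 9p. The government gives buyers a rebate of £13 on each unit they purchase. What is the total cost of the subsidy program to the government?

Government cost = £8372

Pre-subsidy: 944 - 4p = -148 + 9p gives p* = 84, q* = 608.
With the rebate, buyers effectively pay pb = ps − 13, where ps is the price sellers receive.
Demand in terms of ps becomes qd = 944 − 4(ps − 13) = 996 - 4ps. Setting this equal to supply: 996 - 4ps = -148 + 9ps, so ps = 88.
Buyers pay pb = 88 − 13 = 75; q' = -148 + 9·88 = 644.
Government outlay = subsidy × quantity = 13 × 644 = 8372.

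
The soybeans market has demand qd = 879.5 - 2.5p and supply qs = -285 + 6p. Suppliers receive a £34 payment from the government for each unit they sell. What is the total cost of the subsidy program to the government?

Government cost = £20298

Pre-subsidy: 879.5 - 2.5p = -285 + 6p gives p* = 137, q* = 537.
With the subsidy, sellers receive ps = pb + 34 for each unit, where pb is the price buyers pay.
Supply in terms of pb becomes qs = -285 + 6(pb + 34) = -81 + 6pb. Setting this equal to demand: 879.5 - 2.5pb = -81 + 6pb, so pb = 113.
Sellers receive ps = 113 + 34 = 147; q' = 879.5 − 2.5·113 = 597.
Government outlay = subsidy × quantity = 34 × 597 = 20298.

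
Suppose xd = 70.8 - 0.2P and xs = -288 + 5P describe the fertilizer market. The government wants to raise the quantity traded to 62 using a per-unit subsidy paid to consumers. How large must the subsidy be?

At x = 62, invert demand for the buyer price: Pb = (70.8 − 62)/0.2 = 44; invert supply for the seller price: Ps = (62 − (-288))/5 = 70.
The subsidy must fill the gap: s = Ps − Pb = 70 − 44 = 26.

Required subsidy s = 26 per unit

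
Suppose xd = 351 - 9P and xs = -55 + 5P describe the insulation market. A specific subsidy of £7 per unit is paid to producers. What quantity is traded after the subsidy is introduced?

x' = 112.5

Pre-subsidy: 351 - 9P = -55 + 5P gives P* = 29, x* = 90.
With the subsidy, sellers receive Ps = Pb + 7 for each unit, where Pb is the price buyers pay.
Supply in terms of Pb becomes xs = -55 + 5(Pb + 7) = -20 + 5Pb. Setting this equal to demand: 351 - 9Pb = -20 + 5Pb, so Pb = 26.5.
Sellers receive Ps = 26.5 + 7 = 33.5; x' = 351 − 9·26.5 = 112.5.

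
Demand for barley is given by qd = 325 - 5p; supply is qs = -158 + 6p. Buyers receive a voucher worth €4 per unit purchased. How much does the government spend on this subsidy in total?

Pre-subsidy: 325 - 5p = -158 + 6p gives p* = 483/11, q* = 1160/11.
With the rebate, buyers effectively pay pb = ps − 4, where ps is the price sellers receive.
Demand in terms of ps becomes qd = 325 − 5(ps − 4) = 345 - 5ps. Setting this equal to supply: 345 - 5ps = -158 + 6ps, so ps = 503/11.
Buyers pay pb = 503/11 − 4 = 459/11; q' = -158 + 6·(503/11) = 1280/11.
Government outlay = subsidy × quantity = 4 × 1280/11 = 5120/11.

Government cost = 5120/11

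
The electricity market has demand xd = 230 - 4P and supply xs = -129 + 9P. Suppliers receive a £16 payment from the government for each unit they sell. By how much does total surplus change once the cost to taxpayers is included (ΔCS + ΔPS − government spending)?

Pre-subsidy: 230 - 4P = -129 + 9P gives P* = 359/13, x* = 1554/13.
With the subsidy, sellers receive Ps = Pb + 16 for each unit, where Pb is the price buyers pay.
Supply in terms of Pb becomes xs = -129 + 9(Pb + 16) = 15 + 9Pb. Setting this equal to demand: 230 - 4Pb = 15 + 9Pb, so Pb = 215/13.
Sellers receive Ps = 215/13 + 16 = 423/13; x' = 230 − 4·(215/13) = 2130/13.
ΔCS = ½(1554/13 + 2130/13)(359/13 − 215/13) = 265248/169; ΔPS = ½(1554/13 + 2130/13)(423/13 − 359/13) = 117888/169.
Government spending = 16 × 2130/13 = 34080/13.
Net change = 265248/169 + 117888/169 − 34080/13 = -4608/13. The loss equals the DWL triangle ½·16·576/13.

Net change in total surplus = -4608/13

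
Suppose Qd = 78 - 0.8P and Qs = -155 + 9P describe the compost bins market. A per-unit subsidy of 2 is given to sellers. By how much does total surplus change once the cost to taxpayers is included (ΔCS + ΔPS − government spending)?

Pre-subsidy: 78 - 0.8P = -155 + 9P gives P* = 1165/49, Q* = 2890/49.
With the subsidy, sellers receive Ps = Pb + 2 for each unit, where Pb is the price buyers pay.
Supply in terms of Pb becomes Qs = -155 + 9(Pb + 2) = -137 + 9Pb. Setting this equal to demand: 78 - 0.8Pb = -137 + 9Pb, so Pb = 1075/49.
Sellers receive Ps = 1075/49 + 2 = 1173/49; Q' = 78 − 0.8·(1075/49) = 2962/49.
ΔCS = ½(2890/49 + 2962/49)(1165/49 − 1075/49) = 37620/343; ΔPS = ½(2890/49 + 2962/49)(1173/49 − 1165/49) = 3344/343.
Government spending = 2 × 2962/49 = 5924/49.
Net change = 37620/343 + 3344/343 − 5924/49 = -72/49. The loss equals the DWL triangle ½·2·72/49.

Net change in total surplus = -72/49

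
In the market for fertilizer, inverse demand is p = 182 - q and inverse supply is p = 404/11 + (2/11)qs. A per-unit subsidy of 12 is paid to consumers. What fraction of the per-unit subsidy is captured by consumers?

Consumer share = 11/13

Pre-subsidy: 182 - q = 404/11 + (2/11)q gives q* = 1598/13 and p* = 768/13.
With the rebate, buyers effectively pay pb = ps − 12, where ps is the price sellers receive.
On the curves, pb = 182 - q and ps = 404/11 + (2/11)q; the wedge ps − pb = 12 gives 404/11 + (2/11)q − (182 - q) = 12, so q' = 1730/13.
Then pb = 182 − 1·(1730/13) = 636/13 and ps = 404/11 + (2/11)·(1730/13) = 792/13.
Buyers' price falls by p* − pb = 768/13 − 636/13 = 132/13; sellers' price rises by ps − p* = 792/13 − 768/13 = 24/13.
So consumers capture (132/13)/12 = 11/13 of each unit of subsidy.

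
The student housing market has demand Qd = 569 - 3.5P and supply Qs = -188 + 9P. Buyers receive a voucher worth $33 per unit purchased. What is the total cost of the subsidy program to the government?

Pre-subsidy: 569 - 3.5P = -188 + 9P gives P* = 60.56, Q* = 357.04.
With the rebate, buyers effectively pay Pb = Ps − 33, where Ps is the price sellers receive.
Demand in terms of Ps becomes Qd = 569 − 3.5(Ps − 33) = 684.5 - 3.5Ps. Setting this equal to supply: 684.5 - 3.5Ps = -188 + 9Ps, so Ps = 69.8.
Buyers pay Pb = 69.8 − 33 = 36.8; Q' = -188 + 9·69.8 = 440.2.
Government outlay = subsidy × quantity = 33 × 440.2 = 14526.6.

Government cost = $14526.6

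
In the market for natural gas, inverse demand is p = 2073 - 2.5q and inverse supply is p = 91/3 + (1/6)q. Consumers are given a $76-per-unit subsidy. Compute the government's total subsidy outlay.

Government cost = $60382

Pre-subsidy: 2073 - 2.5q = 91/3 + (1/6)q gives q* = 766 and p* = 158.
With the rebate, buyers effectively pay pb = ps − 76, where ps is the price sellers receive.
On the curves, pb = 2073 - 2.5q and ps = 91/3 + (1/6)q; the wedge ps − pb = 76 gives 91/3 + (1/6)q − (2073 - 2.5q) = 76, so q' = 794.5.
Then pb = 2073 − 2.5·794.5 = 86.75 and ps = 91/3 + (1/6)·794.5 = 162.75.
Government outlay = subsidy × quantity = 76 × 794.5 = 60382.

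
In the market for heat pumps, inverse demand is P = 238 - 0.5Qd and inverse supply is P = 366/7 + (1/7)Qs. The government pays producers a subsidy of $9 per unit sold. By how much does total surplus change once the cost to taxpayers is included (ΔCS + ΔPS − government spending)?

Net change in total surplus = -$63

Pre-subsidy: 238 - 0.5Q = 366/7 + (1/7)Q gives Q* = 2600/9 and P* = 842/9.
With the subsidy, sellers receive Ps = Pb + 9 for each unit, where Pb is the price buyers pay.
On the curves, Pb = 238 - 0.5Q and Ps = 366/7 + (1/7)Q; the wedge Ps − Pb = 9 gives 366/7 + (1/7)Q − (238 - 0.5Q) = 9, so Q' = 2726/9.
Then Pb = 238 − 0.5·(2726/9) = 779/9 and Ps = 366/7 + (1/7)·(2726/9) = 860/9.
ΔCS = ½(2600/9 + 2726/9)(842/9 − 779/9) = 18641/9; ΔPS = ½(2600/9 + 2726/9)(860/9 − 842/9) = 5326/9.
Government spending = 9 × 2726/9 = 2726.
Net change = 18641/9 + 5326/9 − 2726 = -63. The loss equals the DWL triangle ½·9·14.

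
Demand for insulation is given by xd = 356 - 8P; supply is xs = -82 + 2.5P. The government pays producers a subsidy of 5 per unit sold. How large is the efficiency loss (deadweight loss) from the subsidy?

Deadweight loss = 500/21

Pre-subsidy: 356 - 8P = -82 + 2.5P gives P* = 292/7, x* = 156/7.
With the subsidy, sellers receive Ps = Pb + 5 for each unit, where Pb is the price buyers pay.
Supply in terms of Pb becomes xs = -82 + 2.5(Pb + 5) = -69.5 + 2.5Pb. Setting this equal to demand: 356 - 8Pb = -69.5 + 2.5Pb, so Pb = 851/21.
Sellers receive Ps = 851/21 + 5 = 956/21; x' = 356 − 8·(851/21) = 668/21.
The subsidy expands output by 668/21 − 156/7 = 200/21 past the efficient level; on those units the gap between marginal cost and willingness to pay runs from 0 up to 5.
DWL = ½ × 5 × 200/21 = 500/21.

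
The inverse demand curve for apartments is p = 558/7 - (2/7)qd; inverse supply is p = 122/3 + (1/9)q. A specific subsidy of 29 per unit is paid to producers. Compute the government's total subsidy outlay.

Pre-subsidy: 558/7 - (2/7)q = 122/3 + (1/9)q gives q* = 98.4 and p* = 51.6.
With the subsidy, sellers receive ps = pb + 29 for each unit, where pb is the price buyers pay.
On the curves, pb = 558/7 - (2/7)q and ps = 122/3 + (1/9)q; the wedge ps − pb = 29 gives 122/3 + (1/9)q − (558/7 - (2/7)q) = 29, so q' = 171.48.
Then pb = 558/7 − (2/7)·171.48 = 30.72 and ps = 122/3 + (1/9)·171.48 = 59.72.
Government outlay = subsidy × quantity = 29 × 171.48 = 4972.92.

Government cost = 4972.92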